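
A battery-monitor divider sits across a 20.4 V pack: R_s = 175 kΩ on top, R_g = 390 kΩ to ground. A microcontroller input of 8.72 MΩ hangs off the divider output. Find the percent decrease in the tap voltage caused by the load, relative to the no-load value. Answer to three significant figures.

The divider's output (Thévenin) resistance is R_s‖R_g = 120.8 kΩ.
Fractional drop under load = R_th/(R_th + R_L) = 120.8 / (120.8 + 8720) = 0.01366.
So the output falls by 1.37 %.

1.37 %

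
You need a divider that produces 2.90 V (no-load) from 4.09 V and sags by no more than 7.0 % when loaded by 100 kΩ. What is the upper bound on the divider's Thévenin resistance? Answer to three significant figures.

R_th ≤ 7.53 kΩ

Loading drop = R_th/(R_th + R_L) ≤ 0.0700, so R_th ≤ R_L · ε/(1−ε) = 100 kΩ × 0.0700/0.9300 = 7.53 kΩ.
(Any R1, R2 with R2/(R1+R2) = 0.709 and R1‖R2 ≤ 7.53 kΩ will meet the spec.)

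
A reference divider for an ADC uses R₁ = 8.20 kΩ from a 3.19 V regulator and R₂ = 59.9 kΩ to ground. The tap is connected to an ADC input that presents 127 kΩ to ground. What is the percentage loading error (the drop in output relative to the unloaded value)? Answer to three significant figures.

The divider's output (Thévenin) resistance is R₁‖R₂ = 7.213 kΩ.
Fractional drop under load = R_th/(R_th + R_L) = 7.213 / (7.213 + 127) = 0.05374.
So the output falls by 5.37 %.

5.37 %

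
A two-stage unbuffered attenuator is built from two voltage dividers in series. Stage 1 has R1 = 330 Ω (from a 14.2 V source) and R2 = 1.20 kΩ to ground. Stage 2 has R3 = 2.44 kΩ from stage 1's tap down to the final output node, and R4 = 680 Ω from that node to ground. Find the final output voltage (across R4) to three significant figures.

V_out ≈ 2.24 V

Stage 2 presents R3+R4 = 3120 Ω as a load on stage 1's tap.
Stage 1's lower leg becomes R2‖(R3+R4) = 866.7 Ω, so V_mid = 14.2 × 866.7/1197 = 10.28 V.
Stage 2 is itself unloaded: V_out = V_mid × R4/(R3+R4) = 10.28 × 680/3120 = 2.24 V.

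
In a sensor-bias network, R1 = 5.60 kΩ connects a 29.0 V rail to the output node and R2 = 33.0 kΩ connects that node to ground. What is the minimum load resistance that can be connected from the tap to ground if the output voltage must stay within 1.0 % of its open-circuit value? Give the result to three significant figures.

R_L(min) ≈ 474 kΩ

Output resistance R_th = R1‖R2 = (5.60 × 33.0)/38.60 = 4.788 kΩ.
The fractional drop is R_th/(R_th + R_L); requiring this ≤ 0.0100 gives R_L ≥ R_th(1/0.0100 − 1) = 4.788 × 99.00 = 474 kΩ.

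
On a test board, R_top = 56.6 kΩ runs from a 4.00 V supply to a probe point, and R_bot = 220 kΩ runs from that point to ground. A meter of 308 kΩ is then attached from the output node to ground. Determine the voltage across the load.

V_out ≈ 2.78 V

The load sits in parallel with R_bot: R_bot‖R_L = (220 × 308) / (220 + 308) = 128.3 kΩ.
V_out = 4.00 × 128.3 / (56.6 + 128.3) = 4.00 × 128.3/184.9 = 2.78 V.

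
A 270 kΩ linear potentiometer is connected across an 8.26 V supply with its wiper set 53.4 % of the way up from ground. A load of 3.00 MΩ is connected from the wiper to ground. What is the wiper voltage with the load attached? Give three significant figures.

The wiper splits the pot into (1−α)R = 125.8 kΩ above and αR = 144.2 kΩ below.
Lower section ‖ load = 137.6 kΩ.
V_wiper = 8.26 × 137.6/(125.8 + 137.6) = 4.31 V.

V ≈ 4.31 V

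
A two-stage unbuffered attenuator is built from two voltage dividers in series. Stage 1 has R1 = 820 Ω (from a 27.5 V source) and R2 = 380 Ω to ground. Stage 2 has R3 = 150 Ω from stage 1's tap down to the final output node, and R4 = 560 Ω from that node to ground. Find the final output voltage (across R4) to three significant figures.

V_out ≈ 5.03 V

Stage 2 presents R3+R4 = 710.0 Ω as a load on stage 1's tap.
Stage 1's lower leg becomes R2‖(R3+R4) = 247.5 Ω, so V_mid = 27.5 × 247.5/1068 = 6.376 V.
Stage 2 is itself unloaded: V_out = V_mid × R4/(R3+R4) = 6.376 × 560/710.0 = 5.03 V.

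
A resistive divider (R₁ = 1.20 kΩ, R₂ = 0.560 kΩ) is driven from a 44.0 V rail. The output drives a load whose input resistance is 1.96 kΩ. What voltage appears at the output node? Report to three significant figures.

V_out ≈ 11.7 V

The load sits in parallel with R₂: R₂‖R_L = (560 × 1960) / (560 + 1960) = 435.6 Ω.
V_out = 44.0 × 435.6 / (1200 + 435.6) = 44.0 × 435.6/1636 = 11.7 V.
(Unloaded it would have been 14.0 V.)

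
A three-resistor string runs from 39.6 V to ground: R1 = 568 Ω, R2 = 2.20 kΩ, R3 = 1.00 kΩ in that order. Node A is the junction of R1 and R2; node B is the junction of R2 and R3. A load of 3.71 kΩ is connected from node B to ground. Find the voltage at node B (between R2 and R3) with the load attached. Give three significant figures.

At node B, R3 is in parallel with the load: R3‖R_L = 787.7 Ω.
Below node A the resistance is R2 + (R3‖R_L) = 2988 Ω, so V_A = 39.6 × 2988/3556 = 33.27 V.
Then V_B = V_A × (R3‖R_L)/(R2 + R3‖R_L) = 33.27 × 787.7/2988 = 8.77 V.

V ≈ 8.77 V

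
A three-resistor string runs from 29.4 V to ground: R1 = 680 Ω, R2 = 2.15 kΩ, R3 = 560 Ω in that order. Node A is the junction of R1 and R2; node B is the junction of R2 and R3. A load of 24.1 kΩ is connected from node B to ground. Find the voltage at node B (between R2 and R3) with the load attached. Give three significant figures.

V ≈ 4.76 V

At node B, R3 is in parallel with the load: R3‖R_L = 547.3 Ω.
Below node A the resistance is R2 + (R3‖R_L) = 2697 Ω, so V_A = 29.4 × 2697/3377 = 23.48 V.
Then V_B = V_A × (R3‖R_L)/(R2 + R3‖R_L) = 23.48 × 547.3/2697 = 4.76 V.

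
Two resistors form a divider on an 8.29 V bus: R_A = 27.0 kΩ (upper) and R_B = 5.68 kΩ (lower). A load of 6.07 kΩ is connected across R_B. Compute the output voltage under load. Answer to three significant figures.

V_out ≈ 0.813 V

The load sits in parallel with R_B: R_B‖R_L = (5.68 × 6.07) / (5.68 + 6.07) = 2.934 kΩ.
V_out = 8.29 × 2.934 / (27.0 + 2.934) = 8.29 × 2.934/29.93 = 0.813 V.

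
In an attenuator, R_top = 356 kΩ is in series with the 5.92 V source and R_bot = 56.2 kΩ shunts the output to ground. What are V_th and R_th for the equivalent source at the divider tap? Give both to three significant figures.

V_th = 0.807 V, R_th = 48.5 kΩ

V_th is the open-circuit tap voltage: 5.92 × 56.2/(356 + 56.2) = 0.807 V.
With the supply zeroed, R_top and R_bot appear in parallel from the tap: R_th = R_top‖R_bot = (356 × 56.2)/412.2 = 48.5 kΩ.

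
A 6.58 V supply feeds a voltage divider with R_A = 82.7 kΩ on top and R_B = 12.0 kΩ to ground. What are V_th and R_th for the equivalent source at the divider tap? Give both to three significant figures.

V_th = 0.834 V, R_th = 10.5 kΩ

V_th is the open-circuit tap voltage: 6.58 × 12.0/(82.7 + 12.0) = 0.834 V.
With the supply zeroed, R_A and R_B appear in parallel from the tap: R_th = R_A‖R_B = (82.7 × 12.0)/94.70 = 10.5 kΩ.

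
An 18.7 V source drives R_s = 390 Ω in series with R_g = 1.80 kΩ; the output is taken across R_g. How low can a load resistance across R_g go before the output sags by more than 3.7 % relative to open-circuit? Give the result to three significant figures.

R_L(min) ≈ 8.34 kΩ

Output resistance R_th = R_s‖R_g = (390 × 1800)/2190 = 320.5 Ω.
The fractional drop is R_th/(R_th + R_L); requiring this ≤ 0.0370 gives R_L ≥ R_th(1/0.0370 − 1) = 320.5 × 26.03 = 8.34 kΩ.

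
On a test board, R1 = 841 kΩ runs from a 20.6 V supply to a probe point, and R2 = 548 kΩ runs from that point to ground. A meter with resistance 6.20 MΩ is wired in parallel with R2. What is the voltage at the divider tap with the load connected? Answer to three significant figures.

The load sits in parallel with R2: R2‖R_L = (548 × 6200) / (548 + 6200) = 503.5 kΩ.
V_out = 20.6 × 503.5 / (841 + 503.5) = 20.6 × 503.5/1344 = 7.71 V.
(Unloaded it would have been 8.13 V.)

V_out ≈ 7.71 V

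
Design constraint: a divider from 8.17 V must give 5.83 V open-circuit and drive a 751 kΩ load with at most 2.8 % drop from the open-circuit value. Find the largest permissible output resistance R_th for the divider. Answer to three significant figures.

Loading drop = R_th/(R_th + R_L) ≤ 0.0280, so R_th ≤ R_L · ε/(1−ε) = 751 kΩ × 0.0280/0.9720 = 21.6 kΩ.

R_th ≤ 21.6 kΩ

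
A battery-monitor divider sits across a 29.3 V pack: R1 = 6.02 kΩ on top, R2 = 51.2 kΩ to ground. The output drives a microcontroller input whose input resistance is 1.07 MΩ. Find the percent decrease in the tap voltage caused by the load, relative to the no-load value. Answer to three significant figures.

0.501 %

The divider's output (Thévenin) resistance is R1‖R2 = 5.387 kΩ.
Fractional drop under load = R_th/(R_th + R_L) = 5.387 / (5.387 + 1070) = 0.005009.
So the output falls by 0.501 %.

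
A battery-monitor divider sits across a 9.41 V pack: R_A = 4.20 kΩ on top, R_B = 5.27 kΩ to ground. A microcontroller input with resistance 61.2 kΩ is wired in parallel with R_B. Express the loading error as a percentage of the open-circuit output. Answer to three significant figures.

3.68 %

The divider's output (Thévenin) resistance is R_A‖R_B = 2.337 kΩ.
Fractional drop under load = R_th/(R_th + R_L) = 2.337 / (2.337 + 61.2) = 0.03679.
So the output falls by 3.68 %.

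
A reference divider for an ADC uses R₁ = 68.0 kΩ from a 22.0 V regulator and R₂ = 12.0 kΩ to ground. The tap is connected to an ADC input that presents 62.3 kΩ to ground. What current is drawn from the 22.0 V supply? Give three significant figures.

I ≈ 0.282 mA

R₂‖R_L = 10.06 kΩ, so the source sees R₁ + R₂‖R_L = 78.06 kΩ.
I = 22.0 V / 78.06 kΩ = 0.282 mA.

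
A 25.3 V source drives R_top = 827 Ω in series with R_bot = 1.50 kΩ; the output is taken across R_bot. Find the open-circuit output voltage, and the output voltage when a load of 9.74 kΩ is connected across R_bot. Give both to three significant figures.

Unloaded: 16.3 V; loaded: 15.5 V

Open-circuit: V = 25.3 × 1500/(827 + 1500) = 16.3 V.
With the load, R_bot becomes R_bot‖R_L = 1300 Ω, so V = 25.3 × 1300/2127 = 15.5 V.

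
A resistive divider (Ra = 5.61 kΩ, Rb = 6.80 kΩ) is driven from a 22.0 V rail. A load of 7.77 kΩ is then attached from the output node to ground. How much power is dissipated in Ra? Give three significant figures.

P ≈ 31.8 mW

Total resistance from the source is Ra + (Rb‖R_L) = 9.236 kΩ, so I = 22.0/9.236 kΩ = 2.382 mA.
P = I²·Ra = (2.382 mA)² × 5.61 kΩ = 31.8 mW.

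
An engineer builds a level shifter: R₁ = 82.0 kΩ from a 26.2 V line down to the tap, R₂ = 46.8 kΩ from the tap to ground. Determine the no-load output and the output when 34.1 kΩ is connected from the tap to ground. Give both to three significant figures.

Open-circuit: V = 26.2 × 46.8/(82.0 + 46.8) = 9.52 V.
With the load, R₂ becomes R₂‖R_L = 19.73 kΩ, so V = 26.2 × 19.73/101.7 = 5.08 V.

Unloaded: 9.52 V; loaded: 5.08 V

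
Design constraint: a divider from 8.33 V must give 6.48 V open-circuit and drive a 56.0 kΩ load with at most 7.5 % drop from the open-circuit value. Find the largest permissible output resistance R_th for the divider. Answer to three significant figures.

Loading drop = R_th/(R_th + R_L) ≤ 0.0750, so R_th ≤ R_L · ε/(1−ε) = 56.0 kΩ × 0.0750/0.9250 = 4.54 kΩ.

R_th ≤ 4.54 kΩ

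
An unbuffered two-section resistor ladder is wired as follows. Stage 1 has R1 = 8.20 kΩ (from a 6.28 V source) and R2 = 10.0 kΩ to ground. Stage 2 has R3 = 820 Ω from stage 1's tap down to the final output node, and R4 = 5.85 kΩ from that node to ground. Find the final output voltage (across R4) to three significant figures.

Stage 2 presents R3+R4 = 6670 Ω as a load on stage 1's tap.
Stage 1's lower leg becomes R2‖(R3+R4) = 4001 Ω, so V_mid = 6.28 × 4001/12200 = 2.059 V.
Stage 2 is itself unloaded: V_out = V_mid × R4/(R3+R4) = 2.059 × 5850/6670 = 1.81 V.

V_out ≈ 1.81 V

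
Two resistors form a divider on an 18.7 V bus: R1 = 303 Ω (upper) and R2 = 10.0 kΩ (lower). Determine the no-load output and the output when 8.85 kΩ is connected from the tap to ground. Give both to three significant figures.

Open-circuit: V = 18.7 × 10000/(303 + 10000) = 18.2 V.
With the load, R2 becomes R2‖R_L = 4695 Ω, so V = 18.7 × 4695/4998 = 17.6 V.

Unloaded: 18.2 V; loaded: 17.6 V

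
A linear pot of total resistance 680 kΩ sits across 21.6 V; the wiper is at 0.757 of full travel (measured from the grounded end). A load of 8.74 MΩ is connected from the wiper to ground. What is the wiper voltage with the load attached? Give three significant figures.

The wiper splits the pot into (1−α)R = 165.2 kΩ above and αR = 514.8 kΩ below.
Lower section ‖ load = 486.1 kΩ.
V_wiper = 21.6 × 486.1/(165.2 + 486.1) = 16.1 V.

V ≈ 16.1 V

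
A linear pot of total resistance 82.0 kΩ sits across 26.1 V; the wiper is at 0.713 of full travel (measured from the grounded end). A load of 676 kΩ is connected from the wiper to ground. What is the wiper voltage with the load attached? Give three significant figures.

V ≈ 18.2 V

The wiper splits the pot into (1−α)R = 23.53 kΩ above and αR = 58.47 kΩ below.
Lower section ‖ load = 53.81 kΩ.
V_wiper = 26.1 × 53.81/(23.53 + 53.81) = 18.2 V.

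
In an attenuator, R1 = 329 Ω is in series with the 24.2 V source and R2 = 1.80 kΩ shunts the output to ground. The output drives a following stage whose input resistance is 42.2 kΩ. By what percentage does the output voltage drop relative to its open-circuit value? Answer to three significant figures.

The divider's output (Thévenin) resistance is R1‖R2 = 278.2 Ω.
Fractional drop under load = R_th/(R_th + R_L) = 278.2 / (278.2 + 42200) = 0.006548.
So the output falls by 0.655 %.

0.655 %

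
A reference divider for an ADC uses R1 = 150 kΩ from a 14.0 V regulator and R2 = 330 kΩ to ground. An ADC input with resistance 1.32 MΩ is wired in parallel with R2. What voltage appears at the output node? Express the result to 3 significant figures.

V_out ≈ 8.93 V

The load sits in parallel with R2: R2‖R_L = (330 × 1320) / (330 + 1320) = 264.0 kΩ.
V_out = 14.0 × 264.0 / (150 + 264.0) = 14.0 × 264.0/414.0 = 8.93 V.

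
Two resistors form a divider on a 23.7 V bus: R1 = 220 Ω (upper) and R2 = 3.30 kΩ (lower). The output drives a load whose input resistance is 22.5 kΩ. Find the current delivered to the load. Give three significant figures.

I_L ≈ 0.979 mA

R2‖R_L = 2878 Ω; V_out = 23.7 × 2878/3098 = 22.02 V.
I_L = V_out / R_L = 22.02 / 22.5 kΩ = 0.979 mA.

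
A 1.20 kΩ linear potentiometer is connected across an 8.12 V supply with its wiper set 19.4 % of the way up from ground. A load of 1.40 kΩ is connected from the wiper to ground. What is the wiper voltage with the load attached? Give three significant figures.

The wiper splits the pot into (1−α)R = 967.2 Ω above and αR = 232.8 Ω below.
Lower section ‖ load = 199.6 Ω.
V_wiper = 8.12 × 199.6/(967.2 + 199.6) = 1.39 V.

V ≈ 1.39 V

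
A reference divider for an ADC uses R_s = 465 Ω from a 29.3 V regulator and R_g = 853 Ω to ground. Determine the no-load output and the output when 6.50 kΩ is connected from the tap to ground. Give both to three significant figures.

Unloaded: 19.0 V; loaded: 18.1 V

Open-circuit: V = 29.3 × 853/(465 + 853) = 19.0 V.
With the load, R_g becomes R_g‖R_L = 754.0 Ω, so V = 29.3 × 754.0/1219 = 18.1 V.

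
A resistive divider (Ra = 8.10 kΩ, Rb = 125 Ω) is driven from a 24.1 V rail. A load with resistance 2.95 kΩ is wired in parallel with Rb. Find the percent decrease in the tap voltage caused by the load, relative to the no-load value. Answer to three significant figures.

The divider's output (Thévenin) resistance is Ra‖Rb = 123.1 Ω.
Fractional drop under load = R_th/(R_th + R_L) = 123.1 / (123.1 + 2950) = 0.04006.
So the output falls by 4.01 %.

4.01 %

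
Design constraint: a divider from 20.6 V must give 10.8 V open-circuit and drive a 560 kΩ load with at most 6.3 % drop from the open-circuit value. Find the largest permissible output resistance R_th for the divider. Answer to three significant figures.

Loading drop = R_th/(R_th + R_L) ≤ 0.0630, so R_th ≤ R_L · ε/(1−ε) = 560 kΩ × 0.0630/0.9370 = 37.7 kΩ.
(Any R1, R2 with R2/(R1+R2) = 0.524 and R1‖R2 ≤ 37.7 kΩ will meet the spec.)

R_th ≤ 37.7 kΩ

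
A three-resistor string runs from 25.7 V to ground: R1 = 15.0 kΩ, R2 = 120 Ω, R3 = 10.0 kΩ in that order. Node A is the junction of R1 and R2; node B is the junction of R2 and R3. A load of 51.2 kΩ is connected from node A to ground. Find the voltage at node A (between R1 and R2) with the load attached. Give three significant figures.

V ≈ 9.26 V

Below node A the series string R2+R3 = 10120 Ω sits in parallel with the 51200 Ω load: 8450 Ω.
V_A = 25.7 × 8450/(15000 + 8450) = 9.26 V.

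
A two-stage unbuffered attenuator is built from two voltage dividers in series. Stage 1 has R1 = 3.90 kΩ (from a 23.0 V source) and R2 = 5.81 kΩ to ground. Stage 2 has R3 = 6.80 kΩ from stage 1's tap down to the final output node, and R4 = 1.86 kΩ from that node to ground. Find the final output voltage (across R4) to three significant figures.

V_out ≈ 2.33 V

Stage 2 presents R3+R4 = 8.660 kΩ as a load on stage 1's tap.
Stage 1's lower leg becomes R2‖(R3+R4) = 3.477 kΩ, so V_mid = 23.0 × 3.477/7.377 = 10.84 V.
Stage 2 is itself unloaded: V_out = V_mid × R4/(R3+R4) = 10.84 × 1.86/8.660 = 2.33 V.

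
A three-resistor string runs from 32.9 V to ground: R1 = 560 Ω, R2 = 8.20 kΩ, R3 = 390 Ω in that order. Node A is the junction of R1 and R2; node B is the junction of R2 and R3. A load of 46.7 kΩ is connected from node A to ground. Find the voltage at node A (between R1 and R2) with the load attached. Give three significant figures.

V ≈ 30.5 V

Below node A the series string R2+R3 = 8590 Ω sits in parallel with the 46700 Ω load: 7255 Ω.
V_A = 32.9 × 7255/(560 + 7255) = 30.5 V.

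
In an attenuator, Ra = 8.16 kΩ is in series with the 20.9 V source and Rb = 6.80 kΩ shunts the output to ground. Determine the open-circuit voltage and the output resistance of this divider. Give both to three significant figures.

V_th is the open-circuit tap voltage: 20.9 × 6.80/(8.16 + 6.80) = 9.50 V.
With the supply zeroed, Ra and Rb appear in parallel from the tap: R_th = Ra‖Rb = (8.16 × 6.80)/14.96 = 3.71 kΩ.

V_th = 9.50 V, R_th = 3.71 kΩ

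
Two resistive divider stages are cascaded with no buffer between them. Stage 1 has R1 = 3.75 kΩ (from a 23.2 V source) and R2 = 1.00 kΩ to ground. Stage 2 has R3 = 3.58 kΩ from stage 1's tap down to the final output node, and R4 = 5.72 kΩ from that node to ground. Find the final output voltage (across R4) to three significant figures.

Stage 2 presents R3+R4 = 9.300 kΩ as a load on stage 1's tap.
Stage 1's lower leg becomes R2‖(R3+R4) = 0.9029 kΩ, so V_mid = 23.2 × 0.9029/4.653 = 4.502 V.
Stage 2 is itself unloaded: V_out = V_mid × R4/(R3+R4) = 4.502 × 5.72/9.300 = 2.77 V.

V_out ≈ 2.77 V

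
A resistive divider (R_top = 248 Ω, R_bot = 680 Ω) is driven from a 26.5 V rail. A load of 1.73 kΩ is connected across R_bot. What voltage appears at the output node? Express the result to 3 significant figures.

The load sits in parallel with R_bot: R_bot‖R_L = (680 × 1730) / (680 + 1730) = 488.1 Ω.
V_out = 26.5 × 488.1 / (248 + 488.1) = 26.5 × 488.1/736.1 = 17.6 V.
(Unloaded it would have been 19.4 V.)

V_out ≈ 17.6 V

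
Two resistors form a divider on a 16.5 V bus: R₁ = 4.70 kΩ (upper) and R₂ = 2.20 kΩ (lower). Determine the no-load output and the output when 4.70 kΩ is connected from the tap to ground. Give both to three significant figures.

Unloaded: 5.26 V; loaded: 3.99 V

Open-circuit: V = 16.5 × 2.20/(4.70 + 2.20) = 5.26 V.
With the load, R₂ becomes R₂‖R_L = 1.499 kΩ, so V = 16.5 × 1.499/6.199 = 3.99 V.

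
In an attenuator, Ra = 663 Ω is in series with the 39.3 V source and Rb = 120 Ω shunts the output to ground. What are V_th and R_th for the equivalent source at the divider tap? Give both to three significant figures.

V_th is the open-circuit tap voltage: 39.3 × 120/(663 + 120) = 6.02 V.
With the supply zeroed, Ra and Rb appear in parallel from the tap: R_th = Ra‖Rb = (663 × 120)/783.0 = 102 Ω.

V_th = 6.02 V, R_th = 102 Ω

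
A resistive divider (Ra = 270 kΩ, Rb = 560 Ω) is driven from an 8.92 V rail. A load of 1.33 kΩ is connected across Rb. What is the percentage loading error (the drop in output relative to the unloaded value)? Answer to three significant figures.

The divider's output (Thévenin) resistance is Ra‖Rb = 558.8 Ω.
Fractional drop under load = R_th/(R_th + R_L) = 558.8 / (558.8 + 1330) = 0.2959.
So the output falls by 29.6 %.

29.6 %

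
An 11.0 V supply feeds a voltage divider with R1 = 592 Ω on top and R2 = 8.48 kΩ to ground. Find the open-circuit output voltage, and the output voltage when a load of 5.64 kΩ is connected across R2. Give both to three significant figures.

Open-circuit: V = 11.0 × 8480/(592 + 8480) = 10.3 V.
With the load, R2 becomes R2‖R_L = 3387 Ω, so V = 11.0 × 3387/3979 = 9.36 V.

Unloaded: 10.3 V; loaded: 9.36 V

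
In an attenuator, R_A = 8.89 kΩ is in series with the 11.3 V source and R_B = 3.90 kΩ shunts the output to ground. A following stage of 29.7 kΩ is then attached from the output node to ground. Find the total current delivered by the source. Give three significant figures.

I ≈ 0.916 mA

R_B‖R_L = 3.447 kΩ, so the source sees R_A + R_B‖R_L = 12.34 kΩ.
I = 11.3 V / 12.34 kΩ = 0.916 mA.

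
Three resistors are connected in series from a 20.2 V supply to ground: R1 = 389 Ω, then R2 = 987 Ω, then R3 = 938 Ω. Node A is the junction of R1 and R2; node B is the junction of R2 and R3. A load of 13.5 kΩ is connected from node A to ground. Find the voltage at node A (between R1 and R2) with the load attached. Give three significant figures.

Below node A the series string R2+R3 = 1925 Ω sits in parallel with the 13500 Ω load: 1685 Ω.
V_A = 20.2 × 1685/(389 + 1685) = 16.4 V.

V ≈ 16.4 V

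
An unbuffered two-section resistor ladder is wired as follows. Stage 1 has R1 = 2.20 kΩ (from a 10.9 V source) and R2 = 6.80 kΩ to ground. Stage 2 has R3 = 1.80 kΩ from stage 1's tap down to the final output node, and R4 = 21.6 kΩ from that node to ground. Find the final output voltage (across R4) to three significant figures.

V_out ≈ 7.10 V

Stage 2 presents R3+R4 = 23.40 kΩ as a load on stage 1's tap.
Stage 1's lower leg becomes R2‖(R3+R4) = 5.269 kΩ, so V_mid = 10.9 × 5.269/7.469 = 7.689 V.
Stage 2 is itself unloaded: V_out = V_mid × R4/(R3+R4) = 7.689 × 21.6/23.40 = 7.10 V.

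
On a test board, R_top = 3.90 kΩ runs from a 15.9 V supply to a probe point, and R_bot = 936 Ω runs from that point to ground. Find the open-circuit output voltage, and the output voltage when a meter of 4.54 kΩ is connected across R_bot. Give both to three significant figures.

Open-circuit: V = 15.9 × 936/(3900 + 936) = 3.08 V.
With the load, R_bot becomes R_bot‖R_L = 776.0 Ω, so V = 15.9 × 776.0/4676 = 2.64 V.

Unloaded: 3.08 V; loaded: 2.64 V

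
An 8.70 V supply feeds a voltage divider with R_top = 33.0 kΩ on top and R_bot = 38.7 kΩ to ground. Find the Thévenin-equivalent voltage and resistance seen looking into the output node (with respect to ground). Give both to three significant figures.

V_th is the open-circuit tap voltage: 8.70 × 38.7/(33.0 + 38.7) = 4.70 V.
With the supply zeroed, R_top and R_bot appear in parallel from the tap: R_th = R_top‖R_bot = (33.0 × 38.7)/71.70 = 17.8 kΩ.

V_th = 4.70 V, R_th = 17.8 kΩ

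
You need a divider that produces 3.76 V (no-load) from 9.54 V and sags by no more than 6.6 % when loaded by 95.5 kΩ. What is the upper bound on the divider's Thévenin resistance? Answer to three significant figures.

R_th ≤ 6.75 kΩ

Loading drop = R_th/(R_th + R_L) ≤ 0.0660, so R_th ≤ R_L · ε/(1−ε) = 95.5 kΩ × 0.0660/0.9340 = 6.75 kΩ.
(Any R1, R2 with R2/(R1+R2) = 0.394 and R1‖R2 ≤ 6.75 kΩ will meet the spec.)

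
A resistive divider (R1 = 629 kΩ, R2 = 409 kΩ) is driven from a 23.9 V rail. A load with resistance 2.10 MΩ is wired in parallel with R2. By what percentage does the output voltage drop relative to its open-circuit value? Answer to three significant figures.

The divider's output (Thévenin) resistance is R1‖R2 = 247.8 kΩ.
Fractional drop under load = R_th/(R_th + R_L) = 247.8 / (247.8 + 2100) = 0.1056.
So the output falls by 10.6 %.

10.6 %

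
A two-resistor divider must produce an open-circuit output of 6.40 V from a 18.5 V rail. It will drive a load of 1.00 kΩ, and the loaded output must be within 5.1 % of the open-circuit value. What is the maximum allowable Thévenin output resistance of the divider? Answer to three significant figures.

R_th ≤ 53.7 Ω

Loading drop = R_th/(R_th + R_L) ≤ 0.0510, so R_th ≤ R_L · ε/(1−ε) = 1.00 kΩ × 0.0510/0.9490 = 53.7 Ω.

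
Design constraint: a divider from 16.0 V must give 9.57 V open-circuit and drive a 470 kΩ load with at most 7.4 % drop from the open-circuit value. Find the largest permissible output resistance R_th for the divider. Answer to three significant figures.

R_th ≤ 37.6 kΩ

Loading drop = R_th/(R_th + R_L) ≤ 0.0740, so R_th ≤ R_L · ε/(1−ε) = 470 kΩ × 0.0740/0.9260 = 37.6 kΩ.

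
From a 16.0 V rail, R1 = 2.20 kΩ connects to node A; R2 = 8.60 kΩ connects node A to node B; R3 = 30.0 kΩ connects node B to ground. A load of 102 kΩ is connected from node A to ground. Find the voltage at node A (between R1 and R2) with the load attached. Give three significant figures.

V ≈ 14.8 V

Below node A the series string R2+R3 = 38.60 kΩ sits in parallel with the 102 kΩ load: 28.00 kΩ.
V_A = 16.0 × 28.00/(2.20 + 28.00) = 14.8 V.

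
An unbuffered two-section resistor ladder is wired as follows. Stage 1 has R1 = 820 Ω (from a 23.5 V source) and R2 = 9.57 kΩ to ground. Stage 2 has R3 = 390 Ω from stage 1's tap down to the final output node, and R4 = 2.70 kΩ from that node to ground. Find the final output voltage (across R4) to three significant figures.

V_out ≈ 15.2 V

Stage 2 presents R3+R4 = 3090 Ω as a load on stage 1's tap.
Stage 1's lower leg becomes R2‖(R3+R4) = 2336 Ω, so V_mid = 23.5 × 2336/3156 = 17.39 V.
Stage 2 is itself unloaded: V_out = V_mid × R4/(R3+R4) = 17.39 × 2700/3090 = 15.2 V.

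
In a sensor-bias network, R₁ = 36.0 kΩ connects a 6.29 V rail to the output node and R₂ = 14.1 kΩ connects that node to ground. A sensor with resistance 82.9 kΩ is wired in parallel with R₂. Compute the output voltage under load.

V_out ≈ 1.58 V

The load sits in parallel with R₂: R₂‖R_L = (14.1 × 82.9) / (14.1 + 82.9) = 12.05 kΩ.
V_out = 6.29 × 12.05 / (36.0 + 12.05) = 6.29 × 12.05/48.05 = 1.58 V.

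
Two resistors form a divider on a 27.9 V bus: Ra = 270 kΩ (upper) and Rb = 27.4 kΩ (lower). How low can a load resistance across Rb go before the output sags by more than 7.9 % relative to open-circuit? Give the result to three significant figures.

R_L(min) ≈ 290 kΩ

Output resistance R_th = Ra‖Rb = (270 × 27.4)/297.4 = 24.88 kΩ.
The fractional drop is R_th/(R_th + R_L); requiring this ≤ 0.0790 gives R_L ≥ R_th(1/0.0790 − 1) = 24.88 × 11.66 = 290 kΩ.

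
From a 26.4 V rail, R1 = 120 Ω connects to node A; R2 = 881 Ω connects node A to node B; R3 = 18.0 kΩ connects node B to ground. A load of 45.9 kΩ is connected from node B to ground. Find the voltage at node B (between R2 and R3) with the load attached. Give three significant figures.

At node B, R3 is in parallel with the load: R3‖R_L = 12930 Ω.
Below node A the resistance is R2 + (R3‖R_L) = 13810 Ω, so V_A = 26.4 × 13810/13930 = 26.17 V.
Then V_B = V_A × (R3‖R_L)/(R2 + R3‖R_L) = 26.17 × 12930/13810 = 24.5 V.

V ≈ 24.5 V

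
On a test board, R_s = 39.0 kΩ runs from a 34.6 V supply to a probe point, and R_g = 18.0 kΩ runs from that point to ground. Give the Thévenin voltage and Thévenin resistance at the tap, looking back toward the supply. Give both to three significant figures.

V_th is the open-circuit tap voltage: 34.6 × 18.0/(39.0 + 18.0) = 10.9 V.
With the supply zeroed, R_s and R_g appear in parallel from the tap: R_th = R_s‖R_g = (39.0 × 18.0)/57.00 = 12.3 kΩ.

V_th = 10.9 V, R_th = 12.3 kΩ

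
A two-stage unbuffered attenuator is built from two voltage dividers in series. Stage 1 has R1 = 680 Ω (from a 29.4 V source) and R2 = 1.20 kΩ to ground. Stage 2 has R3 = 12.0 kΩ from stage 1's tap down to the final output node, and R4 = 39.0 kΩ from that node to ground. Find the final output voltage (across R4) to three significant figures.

Stage 2 presents R3+R4 = 51000 Ω as a load on stage 1's tap.
Stage 1's lower leg becomes R2‖(R3+R4) = 1172 Ω, so V_mid = 29.4 × 1172/1852 = 18.61 V.
Stage 2 is itself unloaded: V_out = V_mid × R4/(R3+R4) = 18.61 × 39000/51000 = 14.2 V.

V_out ≈ 14.2 V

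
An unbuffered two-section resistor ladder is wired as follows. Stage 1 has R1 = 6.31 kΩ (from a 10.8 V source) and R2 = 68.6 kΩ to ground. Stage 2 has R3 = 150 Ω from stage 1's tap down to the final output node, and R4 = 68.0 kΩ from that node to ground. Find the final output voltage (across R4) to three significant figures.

V_out ≈ 9.10 V

Stage 2 presents R3+R4 = 68150 Ω as a load on stage 1's tap.
Stage 1's lower leg becomes R2‖(R3+R4) = 34190 Ω, so V_mid = 10.8 × 34190/40500 = 9.117 V.
Stage 2 is itself unloaded: V_out = V_mid × R4/(R3+R4) = 9.117 × 68000/68150 = 9.10 V.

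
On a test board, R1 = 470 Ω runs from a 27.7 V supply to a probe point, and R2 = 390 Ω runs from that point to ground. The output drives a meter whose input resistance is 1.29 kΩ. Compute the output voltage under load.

The load sits in parallel with R2: R2‖R_L = (390 × 1290) / (390 + 1290) = 299.5 Ω.
V_out = 27.7 × 299.5 / (470 + 299.5) = 27.7 × 299.5/769.5 = 10.8 V.

V_out ≈ 10.8 V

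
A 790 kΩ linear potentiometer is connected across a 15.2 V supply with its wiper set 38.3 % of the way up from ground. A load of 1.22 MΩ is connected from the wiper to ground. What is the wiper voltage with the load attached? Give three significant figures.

V ≈ 5.05 V

The wiper splits the pot into (1−α)R = 487.4 kΩ above and αR = 302.6 kΩ below.
Lower section ‖ load = 242.4 kΩ.
V_wiper = 15.2 × 242.4/(487.4 + 242.4) = 5.05 V.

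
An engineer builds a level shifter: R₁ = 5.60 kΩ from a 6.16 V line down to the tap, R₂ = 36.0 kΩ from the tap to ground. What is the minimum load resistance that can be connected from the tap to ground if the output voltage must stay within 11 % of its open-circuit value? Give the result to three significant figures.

R_L(min) ≈ 39.2 kΩ

Output resistance R_th = R₁‖R₂ = (5.60 × 36.0)/41.60 = 4.846 kΩ.
The fractional drop is R_th/(R_th + R_L); requiring this ≤ 0.110 gives R_L ≥ R_th(1/0.110 − 1) = 4.846 × 8.091 = 39.2 kΩ.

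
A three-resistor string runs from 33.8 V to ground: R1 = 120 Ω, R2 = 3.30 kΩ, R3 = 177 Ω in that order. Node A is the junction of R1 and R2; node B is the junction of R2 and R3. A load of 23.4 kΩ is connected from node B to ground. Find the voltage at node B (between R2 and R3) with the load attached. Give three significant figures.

At node B, R3 is in parallel with the load: R3‖R_L = 175.7 Ω.
Below node A the resistance is R2 + (R3‖R_L) = 3476 Ω, so V_A = 33.8 × 3476/3596 = 32.67 V.
Then V_B = V_A × (R3‖R_L)/(R2 + R3‖R_L) = 32.67 × 175.7/3476 = 1.65 V.

V ≈ 1.65 V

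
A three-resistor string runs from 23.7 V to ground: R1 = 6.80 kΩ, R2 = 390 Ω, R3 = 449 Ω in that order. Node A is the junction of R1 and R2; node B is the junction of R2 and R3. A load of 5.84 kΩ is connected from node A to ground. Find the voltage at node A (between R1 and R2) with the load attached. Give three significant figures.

V ≈ 2.31 V

Below node A the series string R2+R3 = 839.0 Ω sits in parallel with the 5840 Ω load: 733.6 Ω.
V_A = 23.7 × 733.6/(6800 + 733.6) = 2.31 V.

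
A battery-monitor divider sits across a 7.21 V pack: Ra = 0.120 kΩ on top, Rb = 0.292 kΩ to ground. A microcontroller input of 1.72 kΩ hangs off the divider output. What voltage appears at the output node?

The load sits in parallel with Rb: Rb‖R_L = (292 × 1720) / (292 + 1720) = 249.6 Ω.
V_out = 7.21 × 249.6 / (120 + 249.6) = 7.21 × 249.6/369.6 = 4.87 V.

V_out ≈ 4.87 V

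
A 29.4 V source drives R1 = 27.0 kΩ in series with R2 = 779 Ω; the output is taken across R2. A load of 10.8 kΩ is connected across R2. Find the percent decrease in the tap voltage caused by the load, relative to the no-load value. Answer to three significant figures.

6.55 %

The divider's output (Thévenin) resistance is R1‖R2 = 757.2 Ω.
Fractional drop under load = R_th/(R_th + R_L) = 757.2 / (757.2 + 10800) = 0.06551.
So the output falls by 6.55 %.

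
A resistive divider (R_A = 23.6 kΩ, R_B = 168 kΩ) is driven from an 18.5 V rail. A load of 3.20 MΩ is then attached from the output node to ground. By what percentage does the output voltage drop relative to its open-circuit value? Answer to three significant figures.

The divider's output (Thévenin) resistance is R_A‖R_B = 20.69 kΩ.
Fractional drop under load = R_th/(R_th + R_L) = 20.69 / (20.69 + 3200) = 0.006425.
So the output falls by 0.643 %.

0.643 %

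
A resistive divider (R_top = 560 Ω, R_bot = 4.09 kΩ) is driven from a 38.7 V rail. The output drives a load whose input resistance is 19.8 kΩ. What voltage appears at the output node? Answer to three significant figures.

V_out ≈ 33.2 V

The load sits in parallel with R_bot: R_bot‖R_L = (4090 × 19800) / (4090 + 19800) = 3390 Ω.
V_out = 38.7 × 3390 / (560 + 3390) = 38.7 × 3390/3950 = 33.2 V.
(Unloaded it would have been 34.0 V.)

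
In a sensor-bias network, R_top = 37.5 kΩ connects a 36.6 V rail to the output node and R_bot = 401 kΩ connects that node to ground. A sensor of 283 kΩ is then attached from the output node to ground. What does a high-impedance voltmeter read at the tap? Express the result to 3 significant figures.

The load sits in parallel with R_bot: R_bot‖R_L = (401 × 283) / (401 + 283) = 165.9 kΩ.
V_out = 36.6 × 165.9 / (37.5 + 165.9) = 36.6 × 165.9/203.4 = 29.9 V.
(Unloaded it would have been 33.5 V.)

V_out ≈ 29.9 V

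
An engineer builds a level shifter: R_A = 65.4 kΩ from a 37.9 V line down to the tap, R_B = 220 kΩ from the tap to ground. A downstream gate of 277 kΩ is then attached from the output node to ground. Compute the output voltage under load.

The load sits in parallel with R_B: R_B‖R_L = (220 × 277) / (220 + 277) = 122.6 kΩ.
V_out = 37.9 × 122.6 / (65.4 + 122.6) = 37.9 × 122.6/188.0 = 24.7 V.
(Unloaded it would have been 29.2 V.)

V_out ≈ 24.7 V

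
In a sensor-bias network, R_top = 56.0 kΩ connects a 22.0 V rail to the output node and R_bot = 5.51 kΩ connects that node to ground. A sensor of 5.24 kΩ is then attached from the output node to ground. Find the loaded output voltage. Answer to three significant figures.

V_out ≈ 1.01 V

The load sits in parallel with R_bot: R_bot‖R_L = (5.51 × 5.24) / (5.51 + 5.24) = 2.686 kΩ.
V_out = 22.0 × 2.686 / (56.0 + 2.686) = 22.0 × 2.686/58.69 = 1.01 V.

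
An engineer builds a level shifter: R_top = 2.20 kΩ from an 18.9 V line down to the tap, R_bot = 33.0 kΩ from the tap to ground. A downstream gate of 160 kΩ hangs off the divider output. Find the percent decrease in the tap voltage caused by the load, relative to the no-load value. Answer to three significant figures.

The divider's output (Thévenin) resistance is R_top‖R_bot = 2.062 kΩ.
Fractional drop under load = R_th/(R_th + R_L) = 2.062 / (2.062 + 160) = 0.01273.
So the output falls by 1.27 %.

1.27 %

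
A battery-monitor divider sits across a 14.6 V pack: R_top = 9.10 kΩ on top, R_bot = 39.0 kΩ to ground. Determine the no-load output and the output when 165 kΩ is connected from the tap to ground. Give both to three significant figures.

Open-circuit: V = 14.6 × 39.0/(9.10 + 39.0) = 11.8 V.
With the load, R_bot becomes R_bot‖R_L = 31.54 kΩ, so V = 14.6 × 31.54/40.64 = 11.3 V.

Unloaded: 11.8 V; loaded: 11.3 V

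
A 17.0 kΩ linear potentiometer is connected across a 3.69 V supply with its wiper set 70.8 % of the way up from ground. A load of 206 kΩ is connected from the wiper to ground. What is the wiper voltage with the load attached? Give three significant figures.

V ≈ 2.57 V

The wiper splits the pot into (1−α)R = 4.964 kΩ above and αR = 12.04 kΩ below.
Lower section ‖ load = 11.37 kΩ.
V_wiper = 3.69 × 11.37/(4.964 + 11.37) = 2.57 V.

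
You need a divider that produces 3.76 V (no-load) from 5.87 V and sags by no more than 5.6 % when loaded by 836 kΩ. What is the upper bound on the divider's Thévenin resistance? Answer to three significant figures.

Loading drop = R_th/(R_th + R_L) ≤ 0.0560, so R_th ≤ R_L · ε/(1−ε) = 836 kΩ × 0.0560/0.9440 = 49.6 kΩ.

R_th ≤ 49.6 kΩ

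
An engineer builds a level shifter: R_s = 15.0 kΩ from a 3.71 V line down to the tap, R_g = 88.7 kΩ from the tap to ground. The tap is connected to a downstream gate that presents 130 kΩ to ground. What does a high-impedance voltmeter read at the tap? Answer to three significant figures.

V_out ≈ 2.89 V

The load sits in parallel with R_g: R_g‖R_L = (88.7 × 130) / (88.7 + 130) = 52.73 kΩ.
V_out = 3.71 × 52.73 / (15.0 + 52.73) = 3.71 × 52.73/67.73 = 2.89 V.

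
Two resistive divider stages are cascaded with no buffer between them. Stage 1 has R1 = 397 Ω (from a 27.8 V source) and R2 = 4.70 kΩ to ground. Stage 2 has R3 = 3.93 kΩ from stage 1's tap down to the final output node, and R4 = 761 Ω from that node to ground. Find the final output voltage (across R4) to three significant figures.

Stage 2 presents R3+R4 = 4691 Ω as a load on stage 1's tap.
Stage 1's lower leg becomes R2‖(R3+R4) = 2348 Ω, so V_mid = 27.8 × 2348/2745 = 23.78 V.
Stage 2 is itself unloaded: V_out = V_mid × R4/(R3+R4) = 23.78 × 761/4691 = 3.86 V.

V_out ≈ 3.86 V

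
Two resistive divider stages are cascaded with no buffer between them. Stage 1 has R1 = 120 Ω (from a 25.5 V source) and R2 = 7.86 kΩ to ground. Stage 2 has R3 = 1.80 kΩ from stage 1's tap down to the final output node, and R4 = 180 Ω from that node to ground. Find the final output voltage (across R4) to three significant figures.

V_out ≈ 2.15 V

Stage 2 presents R3+R4 = 1980 Ω as a load on stage 1's tap.
Stage 1's lower leg becomes R2‖(R3+R4) = 1582 Ω, so V_mid = 25.5 × 1582/1702 = 23.70 V.
Stage 2 is itself unloaded: V_out = V_mid × R4/(R3+R4) = 23.70 × 180/1980 = 2.15 V.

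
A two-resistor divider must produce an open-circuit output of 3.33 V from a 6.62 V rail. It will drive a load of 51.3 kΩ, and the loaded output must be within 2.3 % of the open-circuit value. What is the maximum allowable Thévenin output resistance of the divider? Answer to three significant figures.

R_th ≤ 1.21 kΩ

Loading drop = R_th/(R_th + R_L) ≤ 0.0230, so R_th ≤ R_L · ε/(1−ε) = 51.3 kΩ × 0.0230/0.9770 = 1.21 kΩ.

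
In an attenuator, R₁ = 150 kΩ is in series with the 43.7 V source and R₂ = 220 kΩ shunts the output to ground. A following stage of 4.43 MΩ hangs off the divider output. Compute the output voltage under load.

V_out ≈ 25.5 V

The load sits in parallel with R₂: R₂‖R_L = (220 × 4430) / (220 + 4430) = 209.6 kΩ.
V_out = 43.7 × 209.6 / (150 + 209.6) = 43.7 × 209.6/359.6 = 25.5 V.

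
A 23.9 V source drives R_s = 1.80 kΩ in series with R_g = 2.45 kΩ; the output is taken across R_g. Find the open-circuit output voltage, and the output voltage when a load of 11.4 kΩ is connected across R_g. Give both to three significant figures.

Open-circuit: V = 23.9 × 2.45/(1.80 + 2.45) = 13.8 V.
With the load, R_g becomes R_g‖R_L = 2.017 kΩ, so V = 23.9 × 2.017/3.817 = 12.6 V.

Unloaded: 13.8 V; loaded: 12.6 V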